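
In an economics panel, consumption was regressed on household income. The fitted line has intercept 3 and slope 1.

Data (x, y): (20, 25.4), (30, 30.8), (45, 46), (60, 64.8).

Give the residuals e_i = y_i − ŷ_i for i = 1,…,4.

2.4, -2.2, -2, 1.8

x=20: ŷ = 3 + 20 = 23; e = 25.4 − 23 = 2.4
x=30: ŷ = 3 + 30 = 33; e = 30.8 − 33 = -2.2
x=45: ŷ = 3 + 45 = 48; e = 46 − 48 = -2
x=60: ŷ = 3 + 60 = 63; e = 64.8 − 63 = 1.8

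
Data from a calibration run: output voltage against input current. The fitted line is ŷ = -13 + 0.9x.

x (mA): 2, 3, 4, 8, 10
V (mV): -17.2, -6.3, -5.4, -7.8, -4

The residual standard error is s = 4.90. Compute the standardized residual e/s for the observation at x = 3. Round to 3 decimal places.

ŷ = -13 + 0.9·3 = -10.3
e = -6.3 − (-10.3) = 4
e/s = 4 / 4.90 = 0.816

0.816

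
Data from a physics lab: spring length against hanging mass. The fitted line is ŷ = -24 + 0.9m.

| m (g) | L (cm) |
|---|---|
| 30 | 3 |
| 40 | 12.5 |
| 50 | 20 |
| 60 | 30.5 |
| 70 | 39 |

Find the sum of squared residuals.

SSE = 1.5

m=30: ŷ = -24 + 0.9·30 = 3; e = 3 − 3 = 0
m=40: ŷ = -24 + 0.9·40 = 12; e = 12.5 − 12 = 0.5
m=50: ŷ = -24 + 0.9·50 = 21; e = 20 − 21 = -1
m=60: ŷ = -24 + 0.9·60 = 30; e = 30.5 − 30 = 0.5
m=70: ŷ = -24 + 0.9·70 = 39; e = 39 − 39 = 0
SSE = 0 + 0.25 + 1 + 0.25 + 0 = 1.5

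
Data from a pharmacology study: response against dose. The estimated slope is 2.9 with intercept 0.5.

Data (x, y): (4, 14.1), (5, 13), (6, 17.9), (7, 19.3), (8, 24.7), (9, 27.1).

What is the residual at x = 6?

ŷ = 0.5 + 2.9·6 = 17.9
r = 17.9 − 17.9 = 0

r = 0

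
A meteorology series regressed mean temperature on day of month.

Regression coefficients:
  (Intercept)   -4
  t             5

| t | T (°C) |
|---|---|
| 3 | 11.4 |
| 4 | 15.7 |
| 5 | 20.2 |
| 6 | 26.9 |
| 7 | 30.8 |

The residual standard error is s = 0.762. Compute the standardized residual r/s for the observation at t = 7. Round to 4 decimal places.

-0.2625

T̂ = -4 + 5·7 = 31
r = 30.8 − 31 = -0.2
r/s = -0.2 / 0.762 = -0.2625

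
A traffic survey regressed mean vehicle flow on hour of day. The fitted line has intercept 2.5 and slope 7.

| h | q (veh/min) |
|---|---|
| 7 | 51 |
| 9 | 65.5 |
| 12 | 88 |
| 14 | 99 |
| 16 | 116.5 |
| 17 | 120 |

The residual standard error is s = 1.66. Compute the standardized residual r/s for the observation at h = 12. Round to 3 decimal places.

ŷ = 2.5 + 7·12 = 86.5
r = 88 − 86.5 = 1.5
r/s = 1.5 / 1.66 = 0.904

0.904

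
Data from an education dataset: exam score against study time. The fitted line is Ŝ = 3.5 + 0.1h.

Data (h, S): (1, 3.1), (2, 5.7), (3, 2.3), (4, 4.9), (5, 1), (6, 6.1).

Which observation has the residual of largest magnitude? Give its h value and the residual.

h=1: Ŝ = 3.5 + 0.1·1 = 3.6; e = 3.1 − 3.6 = -0.5
h=2: Ŝ = 3.5 + 0.1·2 = 3.7; e = 5.7 − 3.7 = 2
h=3: Ŝ = 3.5 + 0.1·3 = 3.8; e = 2.3 − 3.8 = -1.5
h=4: Ŝ = 3.5 + 0.1·4 = 3.9; e = 4.9 − 3.9 = 1
h=5: Ŝ = 3.5 + 0.1·5 = 4; e = 1 − 4 = -3
h=6: Ŝ = 3.5 + 0.1·6 = 4.1; e = 6.1 − 4.1 = 2
Largest |e| is 3 at h = 5, residual -3.

h = 5, e = -3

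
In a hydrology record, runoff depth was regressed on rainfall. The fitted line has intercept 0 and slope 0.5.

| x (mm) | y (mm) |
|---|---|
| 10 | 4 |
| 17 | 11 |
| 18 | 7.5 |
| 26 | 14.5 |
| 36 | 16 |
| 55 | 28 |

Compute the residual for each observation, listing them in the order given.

-1, 2.5, -1.5, 1.5, -2, 0.5

x=10: ŷ = 0.5·10 = 5; r = 4 − 5 = -1
x=17: ŷ = 0.5·17 = 8.5; r = 11 − 8.5 = 2.5
x=18: ŷ = 0.5·18 = 9; r = 7.5 − 9 = -1.5
x=26: ŷ = 0.5·26 = 13; r = 14.5 − 13 = 1.5
x=36: ŷ = 0.5·36 = 18; r = 16 − 18 = -2
x=55: ŷ = 0.5·55 = 27.5; r = 28 − 27.5 = 0.5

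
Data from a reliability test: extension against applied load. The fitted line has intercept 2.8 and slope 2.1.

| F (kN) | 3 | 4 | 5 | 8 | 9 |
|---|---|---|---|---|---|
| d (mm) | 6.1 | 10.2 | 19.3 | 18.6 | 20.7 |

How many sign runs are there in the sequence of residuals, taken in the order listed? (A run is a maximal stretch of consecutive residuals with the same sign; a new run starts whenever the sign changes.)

F=3: ŷ = 2.8 + 2.1·3 = 9.1; e = 6.1 − 9.1 = -3
F=4: ŷ = 2.8 + 2.1·4 = 11.2; e = 10.2 − 11.2 = -1
F=5: ŷ = 2.8 + 2.1·5 = 13.3; e = 19.3 − 13.3 = 6
F=8: ŷ = 2.8 + 2.1·8 = 19.6; e = 18.6 − 19.6 = -1
F=9: ŷ = 2.8 + 2.1·9 = 21.7; e = 20.7 − 21.7 = -1
Signs: − − + − −
Runs: −×2, +×1, −×2 → 3

3 runs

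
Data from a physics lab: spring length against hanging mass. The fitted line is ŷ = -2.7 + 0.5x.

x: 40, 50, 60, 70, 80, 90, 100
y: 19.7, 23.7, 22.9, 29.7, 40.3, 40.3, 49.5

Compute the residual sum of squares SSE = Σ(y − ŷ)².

x=40: ŷ = -2.7 + 0.5·40 = 17.3; e = 19.7 − 17.3 = 2.4
x=50: ŷ = -2.7 + 0.5·50 = 22.3; e = 23.7 − 22.3 = 1.4
x=60: ŷ = -2.7 + 0.5·60 = 27.3; e = 22.9 − 27.3 = -4.4
x=70: ŷ = -2.7 + 0.5·70 = 32.3; e = 29.7 − 32.3 = -2.6
x=80: ŷ = -2.7 + 0.5·80 = 37.3; e = 40.3 − 37.3 = 3
x=90: ŷ = -2.7 + 0.5·90 = 42.3; e = 40.3 − 42.3 = -2
x=100: ŷ = -2.7 + 0.5·100 = 47.3; e = 49.5 − 47.3 = 2.2
SSE = 5.76 + 1.96 + 19.36 + 6.76 + 9 + 4 + 4.84 = 51.68

SSE = 51.68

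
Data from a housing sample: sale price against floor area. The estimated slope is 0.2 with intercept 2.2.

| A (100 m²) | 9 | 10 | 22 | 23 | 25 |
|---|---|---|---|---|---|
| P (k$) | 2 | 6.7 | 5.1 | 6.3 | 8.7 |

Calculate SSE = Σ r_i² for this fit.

SSE = 15

A=9: P̂ = 2.2 + 0.2·9 = 4; r = 2 − 4 = -2
A=10: P̂ = 2.2 + 0.2·10 = 4.2; r = 6.7 − 4.2 = 2.5
A=22: P̂ = 2.2 + 0.2·22 = 6.6; r = 5.1 − 6.6 = -1.5
A=23: P̂ = 2.2 + 0.2·23 = 6.8; r = 6.3 − 6.8 = -0.5
A=25: P̂ = 2.2 + 0.2·25 = 7.2; r = 8.7 − 7.2 = 1.5
SSE = 4 + 6.25 + 2.25 + 0.25 + 2.25 = 15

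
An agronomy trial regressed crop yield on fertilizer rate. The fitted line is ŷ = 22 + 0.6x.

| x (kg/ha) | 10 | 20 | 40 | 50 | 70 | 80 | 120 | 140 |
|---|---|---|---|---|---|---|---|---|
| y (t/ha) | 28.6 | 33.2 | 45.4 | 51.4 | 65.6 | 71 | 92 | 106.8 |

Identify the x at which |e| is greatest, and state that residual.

x = 120, e = -2

x=10: ŷ = 22 + 0.6·10 = 28; e = 28.6 − 28 = 0.6
x=20: ŷ = 22 + 0.6·20 = 34; e = 33.2 − 34 = -0.8
x=40: ŷ = 22 + 0.6·40 = 46; e = 45.4 − 46 = -0.6
x=50: ŷ = 22 + 0.6·50 = 52; e = 51.4 − 52 = -0.6
x=70: ŷ = 22 + 0.6·70 = 64; e = 65.6 − 64 = 1.6
x=80: ŷ = 22 + 0.6·80 = 70; e = 71 − 70 = 1
x=120: ŷ = 22 + 0.6·120 = 94; e = 92 − 94 = -2
x=140: ŷ = 22 + 0.6·140 = 106; e = 106.8 − 106 = 0.8
Largest |e| is 2 at x = 120, residual -2.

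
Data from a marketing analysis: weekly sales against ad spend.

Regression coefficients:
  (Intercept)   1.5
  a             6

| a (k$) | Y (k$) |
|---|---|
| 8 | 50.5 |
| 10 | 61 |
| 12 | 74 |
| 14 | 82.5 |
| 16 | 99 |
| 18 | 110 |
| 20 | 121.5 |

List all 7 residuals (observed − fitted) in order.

a=8: Ŷ = 1.5 + 6·8 = 49.5; e = 50.5 − 49.5 = 1
a=10: Ŷ = 1.5 + 6·10 = 61.5; e = 61 − 61.5 = -0.5
a=12: Ŷ = 1.5 + 6·12 = 73.5; e = 74 − 73.5 = 0.5
a=14: Ŷ = 1.5 + 6·14 = 85.5; e = 82.5 − 85.5 = -3
a=16: Ŷ = 1.5 + 6·16 = 97.5; e = 99 − 97.5 = 1.5
a=18: Ŷ = 1.5 + 6·18 = 109.5; e = 110 − 109.5 = 0.5
a=20: Ŷ = 1.5 + 6·20 = 121.5; e = 121.5 − 121.5 = 0

1, -0.5, 0.5, -3, 1.5, 0.5, 0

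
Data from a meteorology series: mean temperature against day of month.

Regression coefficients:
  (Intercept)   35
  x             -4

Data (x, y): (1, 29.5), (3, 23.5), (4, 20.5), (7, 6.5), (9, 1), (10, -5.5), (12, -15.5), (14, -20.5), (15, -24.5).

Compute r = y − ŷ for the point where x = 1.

r = -1.5

ŷ = 35 − 4·1 = 31
r = 29.5 − 31 = -1.5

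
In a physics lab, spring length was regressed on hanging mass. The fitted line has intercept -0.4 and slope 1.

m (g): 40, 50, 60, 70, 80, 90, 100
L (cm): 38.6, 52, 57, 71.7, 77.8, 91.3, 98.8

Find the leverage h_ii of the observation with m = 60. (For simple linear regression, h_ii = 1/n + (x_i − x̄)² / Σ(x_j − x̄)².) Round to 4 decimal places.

h = 0.1786

m̄ = (40 + 50 + 60 + 70 + 80 + 90 + 100)/7 = 70
Σ(m − m̄)² = 900 + 400 + 100 + 0 + 100 + 400 + 900 = 2800
h = 1/7 + (-10)²/2800 = 0.142857 + 0.0357143 = 0.1786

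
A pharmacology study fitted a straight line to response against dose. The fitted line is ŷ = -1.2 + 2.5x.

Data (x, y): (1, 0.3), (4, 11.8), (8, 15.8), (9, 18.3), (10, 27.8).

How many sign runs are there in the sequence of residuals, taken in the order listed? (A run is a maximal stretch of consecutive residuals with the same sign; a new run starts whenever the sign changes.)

x=1: ŷ = -1.2 + 2.5·1 = 1.3; r = 0.3 − 1.3 = -1
x=4: ŷ = -1.2 + 2.5·4 = 8.8; r = 11.8 − 8.8 = 3
x=8: ŷ = -1.2 + 2.5·8 = 18.8; r = 15.8 − 18.8 = -3
x=9: ŷ = -1.2 + 2.5·9 = 21.3; r = 18.3 − 21.3 = -3
x=10: ŷ = -1.2 + 2.5·10 = 23.8; r = 27.8 − 23.8 = 4
Signs: − + − − +
Runs: −×1, +×1, −×2, +×1 → 4

4 runs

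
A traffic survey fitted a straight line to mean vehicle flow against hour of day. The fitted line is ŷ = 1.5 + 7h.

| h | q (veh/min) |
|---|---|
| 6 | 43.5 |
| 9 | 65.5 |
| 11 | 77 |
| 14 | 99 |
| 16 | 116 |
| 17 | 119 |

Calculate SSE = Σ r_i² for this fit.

h=6: ŷ = 1.5 + 7·6 = 43.5; r = 43.5 − 43.5 = 0
h=9: ŷ = 1.5 + 7·9 = 64.5; r = 65.5 − 64.5 = 1
h=11: ŷ = 1.5 + 7·11 = 78.5; r = 77 − 78.5 = -1.5
h=14: ŷ = 1.5 + 7·14 = 99.5; r = 99 − 99.5 = -0.5
h=16: ŷ = 1.5 + 7·16 = 113.5; r = 116 − 113.5 = 2.5
h=17: ŷ = 1.5 + 7·17 = 120.5; r = 119 − 120.5 = -1.5
SSE = 0 + 1 + 2.25 + 0.25 + 6.25 + 2.25 = 12

SSE = 12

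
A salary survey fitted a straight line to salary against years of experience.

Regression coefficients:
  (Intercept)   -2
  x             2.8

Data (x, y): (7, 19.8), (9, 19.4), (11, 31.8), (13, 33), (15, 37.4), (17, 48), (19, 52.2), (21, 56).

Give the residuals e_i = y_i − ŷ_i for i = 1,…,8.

2.2, -3.8, 3, -1.4, -2.6, 2.4, 1, -0.8

x=7: ŷ = -2 + 2.8·7 = 17.6; e = 19.8 − 17.6 = 2.2
x=9: ŷ = -2 + 2.8·9 = 23.2; e = 19.4 − 23.2 = -3.8
x=11: ŷ = -2 + 2.8·11 = 28.8; e = 31.8 − 28.8 = 3
x=13: ŷ = -2 + 2.8·13 = 34.4; e = 33 − 34.4 = -1.4
x=15: ŷ = -2 + 2.8·15 = 40; e = 37.4 − 40 = -2.6
x=17: ŷ = -2 + 2.8·17 = 45.6; e = 48 − 45.6 = 2.4
x=19: ŷ = -2 + 2.8·19 = 51.2; e = 52.2 − 51.2 = 1
x=21: ŷ = -2 + 2.8·21 = 56.8; e = 56 − 56.8 = -0.8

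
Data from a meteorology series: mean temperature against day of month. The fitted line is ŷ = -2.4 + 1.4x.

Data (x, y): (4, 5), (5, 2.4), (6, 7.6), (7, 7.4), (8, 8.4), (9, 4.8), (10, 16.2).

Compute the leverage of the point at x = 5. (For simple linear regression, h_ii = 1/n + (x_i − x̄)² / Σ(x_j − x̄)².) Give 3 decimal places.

x̄ = (4 + 5 + 6 + 7 + 8 + 9 + 10)/7 = 7
Σ(x − x̄)² = 9 + 4 + 1 + 0 + 1 + 4 + 9 = 28
h = 1/7 + (-2)²/28 = 0.142857 + 0.142857 = 0.286

h = 0.286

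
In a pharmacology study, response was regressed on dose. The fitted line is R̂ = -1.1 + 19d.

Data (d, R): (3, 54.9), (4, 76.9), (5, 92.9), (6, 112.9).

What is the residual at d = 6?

e = 0

R̂ = -1.1 + 19·6 = 112.9
e = 112.9 − 112.9 = 0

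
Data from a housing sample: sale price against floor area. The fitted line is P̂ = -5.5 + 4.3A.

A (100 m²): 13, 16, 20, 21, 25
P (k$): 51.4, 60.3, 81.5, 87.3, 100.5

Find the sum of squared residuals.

A=13: P̂ = -5.5 + 4.3·13 = 50.4; r = 51.4 − 50.4 = 1
A=16: P̂ = -5.5 + 4.3·16 = 63.3; r = 60.3 − 63.3 = -3
A=20: P̂ = -5.5 + 4.3·20 = 80.5; r = 81.5 − 80.5 = 1
A=21: P̂ = -5.5 + 4.3·21 = 84.8; r = 87.3 − 84.8 = 2.5
A=25: P̂ = -5.5 + 4.3·25 = 102; r = 100.5 − 102 = -1.5
SSE = 1 + 9 + 1 + 6.25 + 2.25 = 19.5

SSE = 19.5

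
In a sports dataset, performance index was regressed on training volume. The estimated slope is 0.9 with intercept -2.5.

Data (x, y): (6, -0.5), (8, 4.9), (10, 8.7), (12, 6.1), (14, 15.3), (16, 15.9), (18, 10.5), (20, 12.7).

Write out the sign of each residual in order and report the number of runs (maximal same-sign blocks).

5 runs

x=6: ŷ = -2.5 + 0.9·6 = 2.9; e = -0.5 − 2.9 = -3.4
x=8: ŷ = -2.5 + 0.9·8 = 4.7; e = 4.9 − 4.7 = 0.2
x=10: ŷ = -2.5 + 0.9·10 = 6.5; e = 8.7 − 6.5 = 2.2
x=12: ŷ = -2.5 + 0.9·12 = 8.3; e = 6.1 − 8.3 = -2.2
x=14: ŷ = -2.5 + 0.9·14 = 10.1; e = 15.3 − 10.1 = 5.2
x=16: ŷ = -2.5 + 0.9·16 = 11.9; e = 15.9 − 11.9 = 4
x=18: ŷ = -2.5 + 0.9·18 = 13.7; e = 10.5 − 13.7 = -3.2
x=20: ŷ = -2.5 + 0.9·20 = 15.5; e = 12.7 − 15.5 = -2.8
Signs: − + + − + + − −
Runs: −×1, +×2, −×1, +×2, −×2 → 5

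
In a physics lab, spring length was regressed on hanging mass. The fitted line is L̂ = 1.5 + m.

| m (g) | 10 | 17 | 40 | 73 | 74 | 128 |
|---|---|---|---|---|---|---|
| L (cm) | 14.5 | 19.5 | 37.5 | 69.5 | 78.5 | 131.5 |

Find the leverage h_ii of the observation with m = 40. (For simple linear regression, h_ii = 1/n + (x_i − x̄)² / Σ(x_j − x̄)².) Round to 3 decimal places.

m̄ = (10 + 17 + 40 + 73 + 74 + 128)/6 = 57
Σ(m − m̄)² = 2209 + 1600 + 289 + 256 + 289 + 5041 = 9684
h = 1/6 + (-17)²/9684 = 0.166667 + 0.029843 = 0.197

h = 0.197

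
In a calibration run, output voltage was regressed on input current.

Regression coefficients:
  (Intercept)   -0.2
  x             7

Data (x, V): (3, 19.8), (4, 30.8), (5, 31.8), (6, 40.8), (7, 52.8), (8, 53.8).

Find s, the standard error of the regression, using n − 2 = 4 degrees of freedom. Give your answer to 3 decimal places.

s = 3.162

x=3: V̂ = -0.2 + 7·3 = 20.8; e = 19.8 − 20.8 = -1
x=4: V̂ = -0.2 + 7·4 = 27.8; e = 30.8 − 27.8 = 3
x=5: V̂ = -0.2 + 7·5 = 34.8; e = 31.8 − 34.8 = -3
x=6: V̂ = -0.2 + 7·6 = 41.8; e = 40.8 − 41.8 = -1
x=7: V̂ = -0.2 + 7·7 = 48.8; e = 52.8 − 48.8 = 4
x=8: V̂ = -0.2 + 7·8 = 55.8; e = 53.8 − 55.8 = -2
SSE = 1 + 9 + 9 + 1 + 16 + 4 = 40
s = √(40/4) = √10 ≈ 3.162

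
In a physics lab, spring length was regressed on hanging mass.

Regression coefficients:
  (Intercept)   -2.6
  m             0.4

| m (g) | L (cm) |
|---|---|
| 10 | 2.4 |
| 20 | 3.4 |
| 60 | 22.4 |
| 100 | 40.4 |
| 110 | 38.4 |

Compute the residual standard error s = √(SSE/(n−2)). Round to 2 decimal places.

m=10: ŷ = -2.6 + 0.4·10 = 1.4; r = 2.4 − 1.4 = 1
m=20: ŷ = -2.6 + 0.4·20 = 5.4; r = 3.4 − 5.4 = -2
m=60: ŷ = -2.6 + 0.4·60 = 21.4; r = 22.4 − 21.4 = 1
m=100: ŷ = -2.6 + 0.4·100 = 37.4; r = 40.4 − 37.4 = 3
m=110: ŷ = -2.6 + 0.4·110 = 41.4; r = 38.4 − 41.4 = -3
SSE = 1 + 4 + 1 + 9 + 9 = 24
s = √(24/3) = √8 ≈ 2.83

s = 2.83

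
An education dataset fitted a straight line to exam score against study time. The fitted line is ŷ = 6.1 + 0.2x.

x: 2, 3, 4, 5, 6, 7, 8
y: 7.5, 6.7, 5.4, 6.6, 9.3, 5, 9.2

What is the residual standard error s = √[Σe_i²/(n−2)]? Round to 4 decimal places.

x=2: ŷ = 6.1 + 0.2·2 = 6.5; e = 7.5 − 6.5 = 1
x=3: ŷ = 6.1 + 0.2·3 = 6.7; e = 6.7 − 6.7 = 0
x=4: ŷ = 6.1 + 0.2·4 = 6.9; e = 5.4 − 6.9 = -1.5
x=5: ŷ = 6.1 + 0.2·5 = 7.1; e = 6.6 − 7.1 = -0.5
x=6: ŷ = 6.1 + 0.2·6 = 7.3; e = 9.3 − 7.3 = 2
x=7: ŷ = 6.1 + 0.2·7 = 7.5; e = 5 − 7.5 = -2.5
x=8: ŷ = 6.1 + 0.2·8 = 7.7; e = 9.2 − 7.7 = 1.5
SSE = 1 + 0 + 2.25 + 0.25 + 4 + 6.25 + 2.25 = 16
s = √(16/5) = √3.2 ≈ 1.7889

s = 1.7889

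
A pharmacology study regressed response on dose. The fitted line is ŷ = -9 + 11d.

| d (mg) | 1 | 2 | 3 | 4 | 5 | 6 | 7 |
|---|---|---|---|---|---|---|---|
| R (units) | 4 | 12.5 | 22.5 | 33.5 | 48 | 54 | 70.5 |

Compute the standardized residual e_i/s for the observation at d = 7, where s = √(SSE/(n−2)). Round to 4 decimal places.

d=1: ŷ = -9 + 11·1 = 2; e = 4 − 2 = 2
d=2: ŷ = -9 + 11·2 = 13; e = 12.5 − 13 = -0.5
d=3: ŷ = -9 + 11·3 = 24; e = 22.5 − 24 = -1.5
d=4: ŷ = -9 + 11·4 = 35; e = 33.5 − 35 = -1.5
d=5: ŷ = -9 + 11·5 = 46; e = 48 − 46 = 2
d=6: ŷ = -9 + 11·6 = 57; e = 54 − 57 = -3
d=7: ŷ = -9 + 11·7 = 68; e = 70.5 − 68 = 2.5
SSE = 4 + 0.25 + 2.25 + 2.25 + 4 + 9 + 6.25 = 28
s = √(28/5) = 2.36643
e/s = 2.5 / 2.36643 = 1.0564

1.0564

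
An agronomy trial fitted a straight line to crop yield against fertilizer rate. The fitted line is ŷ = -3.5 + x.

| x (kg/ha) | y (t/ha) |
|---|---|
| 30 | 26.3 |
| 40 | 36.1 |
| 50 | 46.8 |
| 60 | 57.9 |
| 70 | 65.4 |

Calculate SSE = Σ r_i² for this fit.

x=30: ŷ = -3.5 + 30 = 26.5; r = 26.3 − 26.5 = -0.2
x=40: ŷ = -3.5 + 40 = 36.5; r = 36.1 − 36.5 = -0.4
x=50: ŷ = -3.5 + 50 = 46.5; r = 46.8 − 46.5 = 0.3
x=60: ŷ = -3.5 + 60 = 56.5; r = 57.9 − 56.5 = 1.4
x=70: ŷ = -3.5 + 70 = 66.5; r = 65.4 − 66.5 = -1.1
SSE = 0.04 + 0.16 + 0.09 + 1.96 + 1.21 = 3.46

SSE = 3.46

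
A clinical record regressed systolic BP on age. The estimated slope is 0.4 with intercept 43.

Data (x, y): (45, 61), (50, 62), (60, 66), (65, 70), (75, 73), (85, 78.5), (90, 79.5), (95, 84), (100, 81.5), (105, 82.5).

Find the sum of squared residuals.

SSE = 23

x=45: ŷ = 43 + 0.4·45 = 61; e = 61 − 61 = 0
x=50: ŷ = 43 + 0.4·50 = 63; e = 62 − 63 = -1
x=60: ŷ = 43 + 0.4·60 = 67; e = 66 − 67 = -1
x=65: ŷ = 43 + 0.4·65 = 69; e = 70 − 69 = 1
x=75: ŷ = 43 + 0.4·75 = 73; e = 73 − 73 = 0
x=85: ŷ = 43 + 0.4·85 = 77; e = 78.5 − 77 = 1.5
x=90: ŷ = 43 + 0.4·90 = 79; e = 79.5 − 79 = 0.5
x=95: ŷ = 43 + 0.4·95 = 81; e = 84 − 81 = 3
x=100: ŷ = 43 + 0.4·100 = 83; e = 81.5 − 83 = -1.5
x=105: ŷ = 43 + 0.4·105 = 85; e = 82.5 − 85 = -2.5
SSE = 0 + 1 + 1 + 1 + 0 + 2.25 + 0.25 + 9 + 2.25 + 6.25 = 23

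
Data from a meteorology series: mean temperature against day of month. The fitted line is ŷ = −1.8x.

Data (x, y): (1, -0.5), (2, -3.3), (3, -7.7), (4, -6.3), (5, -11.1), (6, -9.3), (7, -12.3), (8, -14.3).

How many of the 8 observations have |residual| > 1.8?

2

x=1: ŷ = −1.8·1 = -1.8; r = -0.5 − (-1.8) = 1.3
x=2: ŷ = −1.8·2 = -3.6; r = -3.3 − (-3.6) = 0.3
x=3: ŷ = −1.8·3 = -5.4; r = -7.7 − (-5.4) = -2.3
x=4: ŷ = −1.8·4 = -7.2; r = -6.3 − (-7.2) = 0.9
x=5: ŷ = −1.8·5 = -9; r = -11.1 − (-9) = -2.1
x=6: ŷ = −1.8·6 = -10.8; r = -9.3 − (-10.8) = 1.5
x=7: ŷ = −1.8·7 = -12.6; r = -12.3 − (-12.6) = 0.3
x=8: ŷ = −1.8·8 = -14.4; r = -14.3 − (-14.4) = 0.1
|r| > 1.8: x=3 (|r|=2.3), x=5 (|r|=2.1) → 2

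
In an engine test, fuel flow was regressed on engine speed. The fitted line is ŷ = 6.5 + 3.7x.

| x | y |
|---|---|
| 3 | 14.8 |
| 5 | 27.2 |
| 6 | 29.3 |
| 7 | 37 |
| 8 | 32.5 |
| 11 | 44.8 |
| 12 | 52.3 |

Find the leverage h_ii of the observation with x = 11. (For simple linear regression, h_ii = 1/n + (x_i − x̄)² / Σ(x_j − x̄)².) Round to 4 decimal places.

x̄ = (3 + 5 + 6 + 7 + 8 + 11 + 12)/7 = 7.42857
Σ(x − x̄)² = 19.6122 + 5.89796 + 2.04082 + 0.183673 + 0.326531 + 12.7551 + 20.898 = 61.7143
h = 1/7 + (3.57143)²/61.7143 = 0.142857 + 0.20668 = 0.3495

h = 0.3495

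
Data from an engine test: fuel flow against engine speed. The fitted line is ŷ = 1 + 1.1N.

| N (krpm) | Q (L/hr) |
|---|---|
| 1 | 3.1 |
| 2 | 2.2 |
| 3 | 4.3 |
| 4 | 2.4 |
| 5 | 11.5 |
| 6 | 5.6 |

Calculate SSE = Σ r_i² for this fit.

N=1: ŷ = 1 + 1.1·1 = 2.1; r = 3.1 − 2.1 = 1
N=2: ŷ = 1 + 1.1·2 = 3.2; r = 2.2 − 3.2 = -1
N=3: ŷ = 1 + 1.1·3 = 4.3; r = 4.3 − 4.3 = 0
N=4: ŷ = 1 + 1.1·4 = 5.4; r = 2.4 − 5.4 = -3
N=5: ŷ = 1 + 1.1·5 = 6.5; r = 11.5 − 6.5 = 5
N=6: ŷ = 1 + 1.1·6 = 7.6; r = 5.6 − 7.6 = -2
SSE = 1 + 1 + 0 + 9 + 25 + 4 = 40

SSE = 40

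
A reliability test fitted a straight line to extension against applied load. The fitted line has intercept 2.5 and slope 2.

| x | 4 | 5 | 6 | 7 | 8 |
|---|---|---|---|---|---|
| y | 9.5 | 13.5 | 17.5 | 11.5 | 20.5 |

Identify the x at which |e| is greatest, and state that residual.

x=4: ŷ = 2.5 + 2·4 = 10.5; e = 9.5 − 10.5 = -1
x=5: ŷ = 2.5 + 2·5 = 12.5; e = 13.5 − 12.5 = 1
x=6: ŷ = 2.5 + 2·6 = 14.5; e = 17.5 − 14.5 = 3
x=7: ŷ = 2.5 + 2·7 = 16.5; e = 11.5 − 16.5 = -5
x=8: ŷ = 2.5 + 2·8 = 18.5; e = 20.5 − 18.5 = 2
Largest |e| is 5 at x = 7, residual -5.

x = 7, e = -5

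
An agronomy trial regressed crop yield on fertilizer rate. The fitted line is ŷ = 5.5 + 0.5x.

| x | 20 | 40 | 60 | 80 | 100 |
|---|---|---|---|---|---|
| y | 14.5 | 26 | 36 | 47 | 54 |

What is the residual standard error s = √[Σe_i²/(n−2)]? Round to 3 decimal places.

x=20: ŷ = 5.5 + 0.5·20 = 15.5; e = 14.5 − 15.5 = -1
x=40: ŷ = 5.5 + 0.5·40 = 25.5; e = 26 − 25.5 = 0.5
x=60: ŷ = 5.5 + 0.5·60 = 35.5; e = 36 − 35.5 = 0.5
x=80: ŷ = 5.5 + 0.5·80 = 45.5; e = 47 − 45.5 = 1.5
x=100: ŷ = 5.5 + 0.5·100 = 55.5; e = 54 − 55.5 = -1.5
SSE = 1 + 0.25 + 0.25 + 2.25 + 2.25 = 6
s = √(6/3) = √2 ≈ 1.414

s = 1.414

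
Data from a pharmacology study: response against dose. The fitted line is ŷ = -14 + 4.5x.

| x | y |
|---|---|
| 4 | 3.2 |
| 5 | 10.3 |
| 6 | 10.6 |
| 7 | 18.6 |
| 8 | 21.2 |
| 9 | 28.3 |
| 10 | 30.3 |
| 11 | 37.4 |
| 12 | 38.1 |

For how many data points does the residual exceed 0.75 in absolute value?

x=4: ŷ = -14 + 4.5·4 = 4; r = 3.2 − 4 = -0.8
x=5: ŷ = -14 + 4.5·5 = 8.5; r = 10.3 − 8.5 = 1.8
x=6: ŷ = -14 + 4.5·6 = 13; r = 10.6 − 13 = -2.4
x=7: ŷ = -14 + 4.5·7 = 17.5; r = 18.6 − 17.5 = 1.1
x=8: ŷ = -14 + 4.5·8 = 22; r = 21.2 − 22 = -0.8
x=9: ŷ = -14 + 4.5·9 = 26.5; r = 28.3 − 26.5 = 1.8
x=10: ŷ = -14 + 4.5·10 = 31; r = 30.3 − 31 = -0.7
x=11: ŷ = -14 + 4.5·11 = 35.5; r = 37.4 − 35.5 = 1.9
x=12: ŷ = -14 + 4.5·12 = 40; r = 38.1 − 40 = -1.9
|r| > 0.75: x=4 (|r|=0.8), x=5 (|r|=1.8), x=6 (|r|=2.4), x=7 (|r|=1.1), x=8 (|r|=0.8), x=9 (|r|=1.8), x=11 (|r|=1.9), x=12 (|r|=1.9) → 8

8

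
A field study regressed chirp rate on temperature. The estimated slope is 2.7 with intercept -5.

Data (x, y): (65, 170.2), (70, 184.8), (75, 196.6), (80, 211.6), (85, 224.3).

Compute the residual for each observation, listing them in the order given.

x=65: ŷ = -5 + 2.7·65 = 170.5; r = 170.2 − 170.5 = -0.3
x=70: ŷ = -5 + 2.7·70 = 184; r = 184.8 − 184 = 0.8
x=75: ŷ = -5 + 2.7·75 = 197.5; r = 196.6 − 197.5 = -0.9
x=80: ŷ = -5 + 2.7·80 = 211; r = 211.6 − 211 = 0.6
x=85: ŷ = -5 + 2.7·85 = 224.5; r = 224.3 − 224.5 = -0.2

-0.3, 0.8, -0.9, 0.6, -0.2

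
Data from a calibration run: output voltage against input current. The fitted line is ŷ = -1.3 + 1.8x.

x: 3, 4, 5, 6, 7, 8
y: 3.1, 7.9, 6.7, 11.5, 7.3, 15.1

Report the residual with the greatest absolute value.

r = -4

x=3: ŷ = -1.3 + 1.8·3 = 4.1; r = 3.1 − 4.1 = -1
x=4: ŷ = -1.3 + 1.8·4 = 5.9; r = 7.9 − 5.9 = 2
x=5: ŷ = -1.3 + 1.8·5 = 7.7; r = 6.7 − 7.7 = -1
x=6: ŷ = -1.3 + 1.8·6 = 9.5; r = 11.5 − 9.5 = 2
x=7: ŷ = -1.3 + 1.8·7 = 11.3; r = 7.3 − 11.3 = -4
x=8: ŷ = -1.3 + 1.8·8 = 13.1; r = 15.1 − 13.1 = 2
Largest |r| is 4 at x = 7, residual -4.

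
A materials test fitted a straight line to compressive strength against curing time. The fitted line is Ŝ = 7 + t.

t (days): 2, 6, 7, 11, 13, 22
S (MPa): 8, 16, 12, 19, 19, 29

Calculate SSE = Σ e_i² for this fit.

t=2: Ŝ = 7 + 2 = 9; e = 8 − 9 = -1
t=6: Ŝ = 7 + 6 = 13; e = 16 − 13 = 3
t=7: Ŝ = 7 + 7 = 14; e = 12 − 14 = -2
t=11: Ŝ = 7 + 11 = 18; e = 19 − 18 = 1
t=13: Ŝ = 7 + 13 = 20; e = 19 − 20 = -1
t=22: Ŝ = 7 + 22 = 29; e = 29 − 29 = 0
SSE = 1 + 9 + 4 + 1 + 1 + 0 = 16

SSE = 16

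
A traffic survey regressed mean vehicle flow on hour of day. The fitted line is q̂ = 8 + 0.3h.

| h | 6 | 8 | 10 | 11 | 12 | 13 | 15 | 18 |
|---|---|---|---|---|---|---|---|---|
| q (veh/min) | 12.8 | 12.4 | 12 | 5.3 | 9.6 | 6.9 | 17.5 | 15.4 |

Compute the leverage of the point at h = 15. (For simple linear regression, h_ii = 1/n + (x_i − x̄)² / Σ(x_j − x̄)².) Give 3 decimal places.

h̄ = (6 + 8 + 10 + 11 + 12 + 13 + 15 + 18)/8 = 11.625
Σ(h − h̄)² = 31.6406 + 13.1406 + 2.64062 + 0.390625 + 0.140625 + 1.89062 + 11.3906 + 40.6406 = 101.875
h = 1/8 + (3.375)²/101.875 = 0.125 + 0.11181 = 0.237

h = 0.237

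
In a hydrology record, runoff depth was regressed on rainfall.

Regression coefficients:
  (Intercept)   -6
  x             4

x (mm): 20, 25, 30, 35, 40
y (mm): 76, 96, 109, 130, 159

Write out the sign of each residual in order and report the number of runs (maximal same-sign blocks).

x=20: ŷ = -6 + 4·20 = 74; e = 76 − 74 = 2
x=25: ŷ = -6 + 4·25 = 94; e = 96 − 94 = 2
x=30: ŷ = -6 + 4·30 = 114; e = 109 − 114 = -5
x=35: ŷ = -6 + 4·35 = 134; e = 130 − 134 = -4
x=40: ŷ = -6 + 4·40 = 154; e = 159 − 154 = 5
Signs: + + − − +
Runs: +×2, −×2, +×1 → 3

3 runs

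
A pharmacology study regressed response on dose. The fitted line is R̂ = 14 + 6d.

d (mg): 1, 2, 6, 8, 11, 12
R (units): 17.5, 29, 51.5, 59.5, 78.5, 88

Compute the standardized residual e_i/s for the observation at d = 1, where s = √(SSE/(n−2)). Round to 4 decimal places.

d=1: R̂ = 14 + 6·1 = 20; e = 17.5 − 20 = -2.5
d=2: R̂ = 14 + 6·2 = 26; e = 29 − 26 = 3
d=6: R̂ = 14 + 6·6 = 50; e = 51.5 − 50 = 1.5
d=8: R̂ = 14 + 6·8 = 62; e = 59.5 − 62 = -2.5
d=11: R̂ = 14 + 6·11 = 80; e = 78.5 − 80 = -1.5
d=12: R̂ = 14 + 6·12 = 86; e = 88 − 86 = 2
SSE = 6.25 + 9 + 2.25 + 6.25 + 2.25 + 4 = 30
s = √(30/4) = 2.73861
e/s = -2.5 / 2.73861 = -0.9129

-0.9129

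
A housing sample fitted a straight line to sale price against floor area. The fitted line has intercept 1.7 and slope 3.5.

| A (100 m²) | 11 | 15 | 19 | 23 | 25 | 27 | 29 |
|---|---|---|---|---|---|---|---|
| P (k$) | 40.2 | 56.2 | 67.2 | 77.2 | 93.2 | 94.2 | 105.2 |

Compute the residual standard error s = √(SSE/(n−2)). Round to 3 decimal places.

A=11: P̂ = 1.7 + 3.5·11 = 40.2; e = 40.2 − 40.2 = 0
A=15: P̂ = 1.7 + 3.5·15 = 54.2; e = 56.2 − 54.2 = 2
A=19: P̂ = 1.7 + 3.5·19 = 68.2; e = 67.2 − 68.2 = -1
A=23: P̂ = 1.7 + 3.5·23 = 82.2; e = 77.2 − 82.2 = -5
A=25: P̂ = 1.7 + 3.5·25 = 89.2; e = 93.2 − 89.2 = 4
A=27: P̂ = 1.7 + 3.5·27 = 96.2; e = 94.2 − 96.2 = -2
A=29: P̂ = 1.7 + 3.5·29 = 103.2; e = 105.2 − 103.2 = 2
SSE = 0 + 4 + 1 + 25 + 16 + 4 + 4 = 54
s = √(54/5) = √10.8 ≈ 3.286

s = 3.286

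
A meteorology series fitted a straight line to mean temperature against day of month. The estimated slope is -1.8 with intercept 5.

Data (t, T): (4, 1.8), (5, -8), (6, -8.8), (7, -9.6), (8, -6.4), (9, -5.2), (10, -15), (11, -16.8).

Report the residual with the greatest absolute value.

r = 6

t=4: T̂ = 5 − 1.8·4 = -2.2; r = 1.8 − (-2.2) = 4
t=5: T̂ = 5 − 1.8·5 = -4; r = -8 − (-4) = -4
t=6: T̂ = 5 − 1.8·6 = -5.8; r = -8.8 − (-5.8) = -3
t=7: T̂ = 5 − 1.8·7 = -7.6; r = -9.6 − (-7.6) = -2
t=8: T̂ = 5 − 1.8·8 = -9.4; r = -6.4 − (-9.4) = 3
t=9: T̂ = 5 − 1.8·9 = -11.2; r = -5.2 − (-11.2) = 6
t=10: T̂ = 5 − 1.8·10 = -13; r = -15 − (-13) = -2
t=11: T̂ = 5 − 1.8·11 = -14.8; r = -16.8 − (-14.8) = -2
Largest |r| is 6 at t = 9, residual 6.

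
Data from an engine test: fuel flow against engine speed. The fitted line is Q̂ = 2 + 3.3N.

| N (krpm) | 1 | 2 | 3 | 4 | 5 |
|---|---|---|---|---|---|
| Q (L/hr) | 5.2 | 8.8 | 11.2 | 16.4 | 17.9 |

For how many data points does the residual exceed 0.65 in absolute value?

2

N=1: Q̂ = 2 + 3.3·1 = 5.3; r = 5.2 − 5.3 = -0.1
N=2: Q̂ = 2 + 3.3·2 = 8.6; r = 8.8 − 8.6 = 0.2
N=3: Q̂ = 2 + 3.3·3 = 11.9; r = 11.2 − 11.9 = -0.7
N=4: Q̂ = 2 + 3.3·4 = 15.2; r = 16.4 − 15.2 = 1.2
N=5: Q̂ = 2 + 3.3·5 = 18.5; r = 17.9 − 18.5 = -0.6
|r| > 0.65: N=3 (|r|=0.7), N=4 (|r|=1.2) → 2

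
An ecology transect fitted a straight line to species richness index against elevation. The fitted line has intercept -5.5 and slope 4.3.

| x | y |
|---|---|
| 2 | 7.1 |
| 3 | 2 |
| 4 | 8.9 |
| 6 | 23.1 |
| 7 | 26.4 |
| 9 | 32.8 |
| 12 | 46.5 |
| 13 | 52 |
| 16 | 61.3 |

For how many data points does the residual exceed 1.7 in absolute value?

x=2: ŷ = -5.5 + 4.3·2 = 3.1; e = 7.1 − 3.1 = 4
x=3: ŷ = -5.5 + 4.3·3 = 7.4; e = 2 − 7.4 = -5.4
x=4: ŷ = -5.5 + 4.3·4 = 11.7; e = 8.9 − 11.7 = -2.8
x=6: ŷ = -5.5 + 4.3·6 = 20.3; e = 23.1 − 20.3 = 2.8
x=7: ŷ = -5.5 + 4.3·7 = 24.6; e = 26.4 − 24.6 = 1.8
x=9: ŷ = -5.5 + 4.3·9 = 33.2; e = 32.8 − 33.2 = -0.4
x=12: ŷ = -5.5 + 4.3·12 = 46.1; e = 46.5 − 46.1 = 0.4
x=13: ŷ = -5.5 + 4.3·13 = 50.4; e = 52 − 50.4 = 1.6
x=16: ŷ = -5.5 + 4.3·16 = 63.3; e = 61.3 − 63.3 = -2
|e| > 1.7: x=2 (|e|=4), x=3 (|e|=5.4), x=4 (|e|=2.8), x=6 (|e|=2.8), x=7 (|e|=1.8), x=16 (|e|=2) → 6

6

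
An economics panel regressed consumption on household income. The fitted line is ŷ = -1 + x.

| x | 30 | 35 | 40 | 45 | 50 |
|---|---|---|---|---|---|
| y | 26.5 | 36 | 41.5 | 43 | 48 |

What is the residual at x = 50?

r = -1

ŷ = -1 + 50 = 49
r = 48 − 49 = -1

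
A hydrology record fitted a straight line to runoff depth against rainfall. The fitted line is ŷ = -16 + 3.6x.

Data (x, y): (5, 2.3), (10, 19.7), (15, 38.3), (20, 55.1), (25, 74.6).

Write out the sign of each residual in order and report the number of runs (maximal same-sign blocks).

x=5: ŷ = -16 + 3.6·5 = 2; e = 2.3 − 2 = 0.3
x=10: ŷ = -16 + 3.6·10 = 20; e = 19.7 − 20 = -0.3
x=15: ŷ = -16 + 3.6·15 = 38; e = 38.3 − 38 = 0.3
x=20: ŷ = -16 + 3.6·20 = 56; e = 55.1 − 56 = -0.9
x=25: ŷ = -16 + 3.6·25 = 74; e = 74.6 − 74 = 0.6
Signs: + − + − +
Runs: +×1, −×1, +×1, −×1, +×1 → 5

5 runs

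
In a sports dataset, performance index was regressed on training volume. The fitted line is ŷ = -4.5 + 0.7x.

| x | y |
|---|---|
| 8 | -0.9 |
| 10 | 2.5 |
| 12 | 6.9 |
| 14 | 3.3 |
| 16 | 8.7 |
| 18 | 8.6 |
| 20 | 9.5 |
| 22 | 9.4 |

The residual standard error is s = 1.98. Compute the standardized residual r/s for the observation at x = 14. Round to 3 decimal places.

-1.010

ŷ = -4.5 + 0.7·14 = 5.3
r = 3.3 − 5.3 = -2
r/s = -2 / 1.98 = -1.010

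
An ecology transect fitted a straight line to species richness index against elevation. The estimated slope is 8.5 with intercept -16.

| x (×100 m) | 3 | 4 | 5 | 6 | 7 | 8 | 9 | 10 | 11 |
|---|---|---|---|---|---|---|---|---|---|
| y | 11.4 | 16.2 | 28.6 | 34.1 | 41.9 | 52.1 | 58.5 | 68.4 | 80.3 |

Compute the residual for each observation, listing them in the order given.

x=3: ŷ = -16 + 8.5·3 = 9.5; r = 11.4 − 9.5 = 1.9
x=4: ŷ = -16 + 8.5·4 = 18; r = 16.2 − 18 = -1.8
x=5: ŷ = -16 + 8.5·5 = 26.5; r = 28.6 − 26.5 = 2.1
x=6: ŷ = -16 + 8.5·6 = 35; r = 34.1 − 35 = -0.9
x=7: ŷ = -16 + 8.5·7 = 43.5; r = 41.9 − 43.5 = -1.6
x=8: ŷ = -16 + 8.5·8 = 52; r = 52.1 − 52 = 0.1
x=9: ŷ = -16 + 8.5·9 = 60.5; r = 58.5 − 60.5 = -2
x=10: ŷ = -16 + 8.5·10 = 69; r = 68.4 − 69 = -0.6
x=11: ŷ = -16 + 8.5·11 = 77.5; r = 80.3 − 77.5 = 2.8

1.9, -1.8, 2.1, -0.9, -1.6, 0.1, -2, -0.6, 2.8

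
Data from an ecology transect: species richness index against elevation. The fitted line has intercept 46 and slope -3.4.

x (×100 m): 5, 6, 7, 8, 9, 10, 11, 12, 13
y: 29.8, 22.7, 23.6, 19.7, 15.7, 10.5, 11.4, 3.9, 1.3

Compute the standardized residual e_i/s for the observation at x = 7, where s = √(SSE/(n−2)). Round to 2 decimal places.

0.76

x=5: ŷ = 46 − 3.4·5 = 29; e = 29.8 − 29 = 0.8
x=6: ŷ = 46 − 3.4·6 = 25.6; e = 22.7 − 25.6 = -2.9
x=7: ŷ = 46 − 3.4·7 = 22.2; e = 23.6 − 22.2 = 1.4
x=8: ŷ = 46 − 3.4·8 = 18.8; e = 19.7 − 18.8 = 0.9
x=9: ŷ = 46 − 3.4·9 = 15.4; e = 15.7 − 15.4 = 0.3
x=10: ŷ = 46 − 3.4·10 = 12; e = 10.5 − 12 = -1.5
x=11: ŷ = 46 − 3.4·11 = 8.6; e = 11.4 − 8.6 = 2.8
x=12: ŷ = 46 − 3.4·12 = 5.2; e = 3.9 − 5.2 = -1.3
x=13: ŷ = 46 − 3.4·13 = 1.8; e = 1.3 − 1.8 = -0.5
SSE = 0.64 + 8.41 + 1.96 + 0.81 + 0.09 + 2.25 + 7.84 + 1.69 + 0.25 = 23.94
s = √(23.94/7) = 1.84932
e/s = 1.4 / 1.84932 = 0.76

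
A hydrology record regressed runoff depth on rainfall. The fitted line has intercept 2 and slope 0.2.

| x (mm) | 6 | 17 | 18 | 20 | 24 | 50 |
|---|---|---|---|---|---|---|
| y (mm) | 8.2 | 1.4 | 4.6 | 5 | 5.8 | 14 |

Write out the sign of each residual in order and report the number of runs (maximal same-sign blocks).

x=6: ŷ = 2 + 0.2·6 = 3.2; r = 8.2 − 3.2 = 5
x=17: ŷ = 2 + 0.2·17 = 5.4; r = 1.4 − 5.4 = -4
x=18: ŷ = 2 + 0.2·18 = 5.6; r = 4.6 − 5.6 = -1
x=20: ŷ = 2 + 0.2·20 = 6; r = 5 − 6 = -1
x=24: ŷ = 2 + 0.2·24 = 6.8; r = 5.8 − 6.8 = -1
x=50: ŷ = 2 + 0.2·50 = 12; r = 14 − 12 = 2
Signs: + − − − − +
Runs: +×1, −×4, +×1 → 3

3 runs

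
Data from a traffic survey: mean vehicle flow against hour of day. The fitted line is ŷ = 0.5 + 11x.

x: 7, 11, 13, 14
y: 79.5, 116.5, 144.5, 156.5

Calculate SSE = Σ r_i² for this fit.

x=7: ŷ = 0.5 + 11·7 = 77.5; r = 79.5 − 77.5 = 2
x=11: ŷ = 0.5 + 11·11 = 121.5; r = 116.5 − 121.5 = -5
x=13: ŷ = 0.5 + 11·13 = 143.5; r = 144.5 − 143.5 = 1
x=14: ŷ = 0.5 + 11·14 = 154.5; r = 156.5 − 154.5 = 2
SSE = 4 + 25 + 1 + 4 = 34

SSE = 34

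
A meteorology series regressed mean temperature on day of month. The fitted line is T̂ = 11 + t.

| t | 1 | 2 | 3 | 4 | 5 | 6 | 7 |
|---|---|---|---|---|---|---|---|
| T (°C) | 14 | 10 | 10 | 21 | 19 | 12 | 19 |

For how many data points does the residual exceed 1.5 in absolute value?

6

t=1: T̂ = 11 + 1 = 12; e = 14 − 12 = 2
t=2: T̂ = 11 + 2 = 13; e = 10 − 13 = -3
t=3: T̂ = 11 + 3 = 14; e = 10 − 14 = -4
t=4: T̂ = 11 + 4 = 15; e = 21 − 15 = 6
t=5: T̂ = 11 + 5 = 16; e = 19 − 16 = 3
t=6: T̂ = 11 + 6 = 17; e = 12 − 17 = -5
t=7: T̂ = 11 + 7 = 18; e = 19 − 18 = 1
|e| > 1.5: t=1 (|e|=2), t=2 (|e|=3), t=3 (|e|=4), t=4 (|e|=6), t=5 (|e|=3), t=6 (|e|=5) → 6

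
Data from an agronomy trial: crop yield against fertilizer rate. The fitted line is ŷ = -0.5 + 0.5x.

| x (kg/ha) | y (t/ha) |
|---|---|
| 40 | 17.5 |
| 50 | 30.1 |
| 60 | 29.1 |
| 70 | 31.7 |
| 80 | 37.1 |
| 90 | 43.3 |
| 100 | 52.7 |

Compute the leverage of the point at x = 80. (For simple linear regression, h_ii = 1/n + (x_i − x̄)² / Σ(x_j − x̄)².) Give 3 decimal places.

x̄ = (40 + 50 + 60 + 70 + 80 + 90 + 100)/7 = 70
Σ(x − x̄)² = 900 + 400 + 100 + 0 + 100 + 400 + 900 = 2800
h = 1/7 + (10)²/2800 = 0.142857 + 0.0357143 = 0.179

h = 0.179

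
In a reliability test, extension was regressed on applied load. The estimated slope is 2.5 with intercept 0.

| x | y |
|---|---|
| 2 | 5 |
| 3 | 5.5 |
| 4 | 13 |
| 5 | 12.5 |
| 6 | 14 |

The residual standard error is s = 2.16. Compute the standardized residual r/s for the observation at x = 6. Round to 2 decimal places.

ŷ = 2.5·6 = 15
r = 14 − 15 = -1
r/s = -1 / 2.16 = -0.46

-0.46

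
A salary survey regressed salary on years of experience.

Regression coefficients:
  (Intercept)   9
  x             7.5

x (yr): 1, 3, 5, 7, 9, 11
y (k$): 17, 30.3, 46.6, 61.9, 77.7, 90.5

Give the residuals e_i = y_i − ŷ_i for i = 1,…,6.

0.5, -1.2, 0.1, 0.4, 1.2, -1

x=1: ŷ = 9 + 7.5·1 = 16.5; e = 17 − 16.5 = 0.5
x=3: ŷ = 9 + 7.5·3 = 31.5; e = 30.3 − 31.5 = -1.2
x=5: ŷ = 9 + 7.5·5 = 46.5; e = 46.6 − 46.5 = 0.1
x=7: ŷ = 9 + 7.5·7 = 61.5; e = 61.9 − 61.5 = 0.4
x=9: ŷ = 9 + 7.5·9 = 76.5; e = 77.7 − 76.5 = 1.2
x=11: ŷ = 9 + 7.5·11 = 91.5; e = 90.5 − 91.5 = -1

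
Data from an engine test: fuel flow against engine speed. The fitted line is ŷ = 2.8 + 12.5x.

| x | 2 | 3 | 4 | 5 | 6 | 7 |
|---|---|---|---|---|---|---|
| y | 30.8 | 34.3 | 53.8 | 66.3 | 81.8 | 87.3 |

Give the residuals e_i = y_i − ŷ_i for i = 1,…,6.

x=2: ŷ = 2.8 + 12.5·2 = 27.8; e = 30.8 − 27.8 = 3
x=3: ŷ = 2.8 + 12.5·3 = 40.3; e = 34.3 − 40.3 = -6
x=4: ŷ = 2.8 + 12.5·4 = 52.8; e = 53.8 − 52.8 = 1
x=5: ŷ = 2.8 + 12.5·5 = 65.3; e = 66.3 − 65.3 = 1
x=6: ŷ = 2.8 + 12.5·6 = 77.8; e = 81.8 − 77.8 = 4
x=7: ŷ = 2.8 + 12.5·7 = 90.3; e = 87.3 − 90.3 = -3

3, -6, 1, 1, 4, -3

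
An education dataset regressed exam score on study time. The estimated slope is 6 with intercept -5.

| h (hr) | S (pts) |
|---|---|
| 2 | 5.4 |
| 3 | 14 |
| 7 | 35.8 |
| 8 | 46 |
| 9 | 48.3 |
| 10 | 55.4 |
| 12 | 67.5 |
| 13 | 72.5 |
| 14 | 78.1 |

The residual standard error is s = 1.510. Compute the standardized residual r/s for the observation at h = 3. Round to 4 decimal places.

0.6623

Ŝ = -5 + 6·3 = 13
r = 14 − 13 = 1
r/s = 1 / 1.510 = 0.6623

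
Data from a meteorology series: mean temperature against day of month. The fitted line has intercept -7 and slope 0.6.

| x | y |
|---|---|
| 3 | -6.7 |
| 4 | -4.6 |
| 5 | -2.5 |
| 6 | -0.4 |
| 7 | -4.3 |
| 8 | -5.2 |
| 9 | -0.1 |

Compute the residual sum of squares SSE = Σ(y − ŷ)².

SSE = 27

x=3: ŷ = -7 + 0.6·3 = -5.2; e = -6.7 − (-5.2) = -1.5
x=4: ŷ = -7 + 0.6·4 = -4.6; e = -4.6 − (-4.6) = 0
x=5: ŷ = -7 + 0.6·5 = -4; e = -2.5 − (-4) = 1.5
x=6: ŷ = -7 + 0.6·6 = -3.4; e = -0.4 − (-3.4) = 3
x=7: ŷ = -7 + 0.6·7 = -2.8; e = -4.3 − (-2.8) = -1.5
x=8: ŷ = -7 + 0.6·8 = -2.2; e = -5.2 − (-2.2) = -3
x=9: ŷ = -7 + 0.6·9 = -1.6; e = -0.1 − (-1.6) = 1.5
SSE = 2.25 + 0 + 2.25 + 9 + 2.25 + 9 + 2.25 = 27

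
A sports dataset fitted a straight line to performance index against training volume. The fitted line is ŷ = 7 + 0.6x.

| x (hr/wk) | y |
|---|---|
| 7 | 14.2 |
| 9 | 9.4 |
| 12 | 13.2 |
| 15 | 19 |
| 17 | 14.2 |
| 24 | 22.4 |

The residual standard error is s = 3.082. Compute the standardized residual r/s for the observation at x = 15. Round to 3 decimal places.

0.973

ŷ = 7 + 0.6·15 = 16
r = 19 − 16 = 3
r/s = 3 / 3.082 = 0.973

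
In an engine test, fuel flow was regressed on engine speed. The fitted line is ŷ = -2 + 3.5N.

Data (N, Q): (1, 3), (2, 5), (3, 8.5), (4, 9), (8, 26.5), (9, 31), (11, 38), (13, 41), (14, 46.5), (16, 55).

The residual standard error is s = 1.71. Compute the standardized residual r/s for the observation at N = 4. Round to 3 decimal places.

-1.754

ŷ = -2 + 3.5·4 = 12
r = 9 − 12 = -3
r/s = -3 / 1.71 = -1.754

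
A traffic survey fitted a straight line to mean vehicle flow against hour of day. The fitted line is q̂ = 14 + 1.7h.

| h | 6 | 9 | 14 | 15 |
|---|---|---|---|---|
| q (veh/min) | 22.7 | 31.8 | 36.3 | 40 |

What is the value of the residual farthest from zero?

r = 2.5

h=6: q̂ = 14 + 1.7·6 = 24.2; r = 22.7 − 24.2 = -1.5
h=9: q̂ = 14 + 1.7·9 = 29.3; r = 31.8 − 29.3 = 2.5
h=14: q̂ = 14 + 1.7·14 = 37.8; r = 36.3 − 37.8 = -1.5
h=15: q̂ = 14 + 1.7·15 = 39.5; r = 40 − 39.5 = 0.5
Largest |r| is 2.5 at h = 9, residual 2.5.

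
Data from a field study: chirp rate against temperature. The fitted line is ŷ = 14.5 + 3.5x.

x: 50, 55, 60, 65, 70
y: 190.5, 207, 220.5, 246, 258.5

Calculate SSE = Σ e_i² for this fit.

x=50: ŷ = 14.5 + 3.5·50 = 189.5; e = 190.5 − 189.5 = 1
x=55: ŷ = 14.5 + 3.5·55 = 207; e = 207 − 207 = 0
x=60: ŷ = 14.5 + 3.5·60 = 224.5; e = 220.5 − 224.5 = -4
x=65: ŷ = 14.5 + 3.5·65 = 242; e = 246 − 242 = 4
x=70: ŷ = 14.5 + 3.5·70 = 259.5; e = 258.5 − 259.5 = -1
SSE = 1 + 0 + 16 + 16 + 1 = 34

SSE = 34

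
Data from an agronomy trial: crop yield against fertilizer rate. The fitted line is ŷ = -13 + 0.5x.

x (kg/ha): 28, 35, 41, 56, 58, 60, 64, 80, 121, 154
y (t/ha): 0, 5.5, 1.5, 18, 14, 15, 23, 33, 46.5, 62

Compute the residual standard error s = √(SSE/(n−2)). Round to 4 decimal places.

x=28: ŷ = -13 + 0.5·28 = 1; r = 0 − 1 = -1
x=35: ŷ = -13 + 0.5·35 = 4.5; r = 5.5 − 4.5 = 1
x=41: ŷ = -13 + 0.5·41 = 7.5; r = 1.5 − 7.5 = -6
x=56: ŷ = -13 + 0.5·56 = 15; r = 18 − 15 = 3
x=58: ŷ = -13 + 0.5·58 = 16; r = 14 − 16 = -2
x=60: ŷ = -13 + 0.5·60 = 17; r = 15 − 17 = -2
x=64: ŷ = -13 + 0.5·64 = 19; r = 23 − 19 = 4
x=80: ŷ = -13 + 0.5·80 = 27; r = 33 − 27 = 6
x=121: ŷ = -13 + 0.5·121 = 47.5; r = 46.5 − 47.5 = -1
x=154: ŷ = -13 + 0.5·154 = 64; r = 62 − 64 = -2
SSE = 1 + 1 + 36 + 9 + 4 + 4 + 16 + 36 + 1 + 4 = 112
s = √(112/8) = √14 ≈ 3.7417

s = 3.7417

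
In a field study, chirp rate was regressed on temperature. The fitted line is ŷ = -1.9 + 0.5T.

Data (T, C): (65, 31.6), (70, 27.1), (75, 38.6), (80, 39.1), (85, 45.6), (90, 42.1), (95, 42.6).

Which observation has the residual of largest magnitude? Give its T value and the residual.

T = 70, r = -6

T=65: ŷ = -1.9 + 0.5·65 = 30.6; r = 31.6 − 30.6 = 1
T=70: ŷ = -1.9 + 0.5·70 = 33.1; r = 27.1 − 33.1 = -6
T=75: ŷ = -1.9 + 0.5·75 = 35.6; r = 38.6 − 35.6 = 3
T=80: ŷ = -1.9 + 0.5·80 = 38.1; r = 39.1 − 38.1 = 1
T=85: ŷ = -1.9 + 0.5·85 = 40.6; r = 45.6 − 40.6 = 5
T=90: ŷ = -1.9 + 0.5·90 = 43.1; r = 42.1 − 43.1 = -1
T=95: ŷ = -1.9 + 0.5·95 = 45.6; r = 42.6 − 45.6 = -3
Largest |r| is 6 at T = 70, residual -6.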